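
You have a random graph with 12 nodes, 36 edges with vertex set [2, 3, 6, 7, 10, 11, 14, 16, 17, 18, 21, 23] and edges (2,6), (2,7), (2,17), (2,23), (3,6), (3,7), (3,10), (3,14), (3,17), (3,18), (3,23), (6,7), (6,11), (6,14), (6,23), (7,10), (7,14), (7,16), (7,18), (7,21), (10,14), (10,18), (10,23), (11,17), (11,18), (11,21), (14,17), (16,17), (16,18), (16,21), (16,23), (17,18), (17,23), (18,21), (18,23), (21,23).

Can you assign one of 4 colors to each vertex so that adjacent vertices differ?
Yes, G is 4-colorable

A valid 4-coloring: color 1: [2, 14, 18]; color 2: [7, 11, 23]; color 3: [3, 16]; color 4: [6, 10, 17, 21].
(χ(G) = 4 ≤ 4.)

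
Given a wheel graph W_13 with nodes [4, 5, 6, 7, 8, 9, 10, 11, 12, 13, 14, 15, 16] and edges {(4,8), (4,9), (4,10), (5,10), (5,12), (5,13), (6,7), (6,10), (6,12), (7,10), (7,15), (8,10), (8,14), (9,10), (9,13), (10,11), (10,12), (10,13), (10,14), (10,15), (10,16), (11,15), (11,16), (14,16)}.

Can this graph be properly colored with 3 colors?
Yes, G is 3-colorable

A valid 3-coloring: color 1: [10]; color 2: [5, 6, 8, 9, 15, 16]; color 3: [4, 7, 11, 12, 13, 14].
(χ(G) = 3 ≤ 3.)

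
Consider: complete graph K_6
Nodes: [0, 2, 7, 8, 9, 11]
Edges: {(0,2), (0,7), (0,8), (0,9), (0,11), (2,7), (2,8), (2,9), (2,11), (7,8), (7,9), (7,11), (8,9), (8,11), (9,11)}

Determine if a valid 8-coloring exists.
A valid 8-coloring: color 1: [2]; color 2: [11]; color 3: [8]; color 4: [0]; color 5: [7]; color 6: [9].
(χ(G) = 6 ≤ 8.)

Yes, G is 8-colorable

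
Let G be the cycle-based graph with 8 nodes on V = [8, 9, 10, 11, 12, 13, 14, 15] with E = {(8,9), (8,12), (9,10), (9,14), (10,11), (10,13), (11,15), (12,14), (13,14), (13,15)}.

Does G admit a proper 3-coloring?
A valid 3-coloring: color 1: [9, 11, 12, 13]; color 2: [8, 10, 14, 15].
(χ(G) = 2 ≤ 3.)

Yes, G is 3-colorable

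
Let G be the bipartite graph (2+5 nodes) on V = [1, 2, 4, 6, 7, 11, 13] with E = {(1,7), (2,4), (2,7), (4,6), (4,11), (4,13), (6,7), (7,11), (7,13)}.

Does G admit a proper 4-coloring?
A valid 4-coloring: color 1: [4, 7]; color 2: [1, 2, 6, 11, 13].
(χ(G) = 2 ≤ 4.)

Yes, G is 4-colorable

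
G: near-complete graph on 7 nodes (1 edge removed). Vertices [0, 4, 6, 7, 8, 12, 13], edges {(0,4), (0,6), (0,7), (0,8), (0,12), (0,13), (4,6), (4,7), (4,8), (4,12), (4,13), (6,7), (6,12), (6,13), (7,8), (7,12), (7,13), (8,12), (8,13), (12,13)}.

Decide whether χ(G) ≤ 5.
No, G is not 5-colorable

The clique on vertices [0, 4, 7, 8, 12, 13] has size 6 > 5, so it alone needs 6 colors.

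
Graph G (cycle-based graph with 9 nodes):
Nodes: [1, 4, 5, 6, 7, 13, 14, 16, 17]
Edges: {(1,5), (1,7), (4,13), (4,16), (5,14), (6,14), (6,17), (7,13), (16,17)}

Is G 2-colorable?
No, G is not 2-colorable

Odd cycle [5, 14, 6, 17, 16, 4, 13, 7, 1] needs 3 colors (χ ≥ 3).
Hence χ(G) ≥ 3 > 2, so no proper 2-coloring exists.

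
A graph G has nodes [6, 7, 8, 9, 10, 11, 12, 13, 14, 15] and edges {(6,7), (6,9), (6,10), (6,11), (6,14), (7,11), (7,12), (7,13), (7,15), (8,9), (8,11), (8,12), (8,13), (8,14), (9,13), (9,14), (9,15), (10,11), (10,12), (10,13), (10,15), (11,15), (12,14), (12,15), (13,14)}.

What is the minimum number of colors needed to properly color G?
Clique number ω(G) = 4 (lower bound: χ ≥ ω).
The clique on [8, 9, 13, 14] has size 4, forcing χ ≥ 4, and the coloring below uses 4 colors, so χ(G) = 4.
A valid 4-coloring: color 1: [11, 12, 13]; color 2: [7, 9, 10]; color 3: [14, 15]; color 4: [6, 8].

χ(G) = 4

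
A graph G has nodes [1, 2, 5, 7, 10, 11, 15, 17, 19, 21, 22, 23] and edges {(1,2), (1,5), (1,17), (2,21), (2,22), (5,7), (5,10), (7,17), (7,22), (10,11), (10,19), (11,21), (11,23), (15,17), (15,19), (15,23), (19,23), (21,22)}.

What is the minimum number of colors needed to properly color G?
Clique number ω(G) = 3 (lower bound: χ ≥ ω).
The clique on [15, 19, 23] has size 3, forcing χ ≥ 3, and the coloring below uses 3 colors, so χ(G) = 3.
A valid 3-coloring: color 1: [2, 5, 11, 15]; color 2: [1, 7, 10, 21, 23]; color 3: [17, 19, 22].

χ(G) = 3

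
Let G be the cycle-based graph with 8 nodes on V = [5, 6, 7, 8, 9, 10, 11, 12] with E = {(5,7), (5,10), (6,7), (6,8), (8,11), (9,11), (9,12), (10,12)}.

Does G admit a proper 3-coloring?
Yes, G is 3-colorable

A valid 3-coloring: color 1: [5, 6, 11, 12]; color 2: [7, 8, 9, 10].
(χ(G) = 2 ≤ 3.)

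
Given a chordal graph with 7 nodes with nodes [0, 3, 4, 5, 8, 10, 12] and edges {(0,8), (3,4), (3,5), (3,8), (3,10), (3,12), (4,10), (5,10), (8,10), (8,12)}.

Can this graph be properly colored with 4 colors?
A valid 4-coloring: color 1: [0, 3]; color 2: [4, 5, 8]; color 3: [10, 12].
(χ(G) = 3 ≤ 4.)

Yes, G is 4-colorable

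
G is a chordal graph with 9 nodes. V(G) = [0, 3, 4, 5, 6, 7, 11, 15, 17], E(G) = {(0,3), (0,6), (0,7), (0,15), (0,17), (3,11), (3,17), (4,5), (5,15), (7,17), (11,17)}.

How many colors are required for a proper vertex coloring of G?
Clique number ω(G) = 3 (lower bound: χ ≥ ω).
The clique on [0, 3, 17] has size 3, forcing χ ≥ 3, and the coloring below uses 3 colors, so χ(G) = 3.
A valid 3-coloring: color 1: [0, 5, 11]; color 2: [4, 6, 15, 17]; color 3: [3, 7].

χ(G) = 3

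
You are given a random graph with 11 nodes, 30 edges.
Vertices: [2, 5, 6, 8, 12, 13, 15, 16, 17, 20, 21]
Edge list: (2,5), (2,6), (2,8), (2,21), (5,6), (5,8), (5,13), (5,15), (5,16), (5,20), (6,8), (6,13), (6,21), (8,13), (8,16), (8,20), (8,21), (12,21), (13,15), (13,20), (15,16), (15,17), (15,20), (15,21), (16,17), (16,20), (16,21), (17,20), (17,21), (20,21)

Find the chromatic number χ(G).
Clique number ω(G) = 5 (lower bound: χ ≥ ω).
The clique on [15, 16, 17, 20, 21] has size 5, forcing χ ≥ 5, and the coloring below uses 5 colors, so χ(G) = 5.
A valid 5-coloring: color 1: [5, 21]; color 2: [8, 12, 15]; color 3: [6, 20]; color 4: [2, 13, 16]; color 5: [17].

χ(G) = 5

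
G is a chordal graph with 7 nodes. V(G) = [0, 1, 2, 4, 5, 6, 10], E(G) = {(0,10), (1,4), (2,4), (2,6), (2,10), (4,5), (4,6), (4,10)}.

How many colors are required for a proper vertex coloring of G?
Clique number ω(G) = 3 (lower bound: χ ≥ ω).
The clique on [2, 4, 10] has size 3, forcing χ ≥ 3, and the coloring below uses 3 colors, so χ(G) = 3.
A valid 3-coloring: color 1: [0, 4]; color 2: [1, 2, 5]; color 3: [6, 10].

χ(G) = 3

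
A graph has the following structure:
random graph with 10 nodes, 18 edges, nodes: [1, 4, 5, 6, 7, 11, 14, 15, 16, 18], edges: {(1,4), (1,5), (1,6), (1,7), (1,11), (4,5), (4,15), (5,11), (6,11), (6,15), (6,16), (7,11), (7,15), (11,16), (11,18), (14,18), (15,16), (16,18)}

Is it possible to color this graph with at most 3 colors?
No, G is not 3-colorable

Suppose a proper 3-coloring c exists. The clique [1, 4, 5] takes 3 distinct colors; by symmetry let c(1) = 1, c(4) = 2, c(5) = 3.
- Vertex 11: neighbors [1, 5] already have colors [1, 3] ⇒ c(11) = 2.
- Vertex 6: neighbors [1, 11] already have colors [1, 2] ⇒ c(6) = 3.
- Vertex 15: neighbors [4, 6] already have colors [2, 3] ⇒ c(15) = 1.
- Vertex 16: neighbors [15, 11, 6] already have colors [1, 2, 3] — all 3 colors blocked. Contradiction.
The forced assignments end in a contradiction, so G has no proper 3-coloring (χ ≥ 4).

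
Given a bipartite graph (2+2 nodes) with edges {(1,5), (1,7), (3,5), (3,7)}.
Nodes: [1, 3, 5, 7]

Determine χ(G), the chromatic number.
Clique number ω(G) = 2 (lower bound: χ ≥ ω).
The graph is bipartite (no odd cycle), so 2 colors suffice: χ(G) = 2.
A valid 2-coloring: color 1: [1, 3]; color 2: [5, 7].

χ(G) = 2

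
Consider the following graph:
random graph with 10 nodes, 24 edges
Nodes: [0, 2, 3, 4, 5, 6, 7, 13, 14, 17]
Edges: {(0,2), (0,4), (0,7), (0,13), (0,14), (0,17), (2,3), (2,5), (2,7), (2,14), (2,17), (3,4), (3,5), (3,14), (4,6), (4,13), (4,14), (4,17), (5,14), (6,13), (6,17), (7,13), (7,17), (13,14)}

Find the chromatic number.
Clique number ω(G) = 4 (lower bound: χ ≥ ω).
The clique on [0, 2, 7, 17] has size 4, forcing χ ≥ 4, and the coloring below uses 4 colors, so χ(G) = 4.
A valid 4-coloring: color 1: [2, 4]; color 2: [0, 3, 6]; color 3: [7, 14]; color 4: [5, 13, 17].

χ(G) = 4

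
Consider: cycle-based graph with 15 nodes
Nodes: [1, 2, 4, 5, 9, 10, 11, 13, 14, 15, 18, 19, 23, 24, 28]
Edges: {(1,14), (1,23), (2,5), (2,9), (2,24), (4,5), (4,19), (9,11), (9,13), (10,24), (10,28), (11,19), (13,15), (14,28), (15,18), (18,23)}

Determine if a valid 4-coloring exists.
Yes, G is 4-colorable

A valid 4-coloring: color 1: [5, 9, 10, 14, 15, 19, 23]; color 2: [1, 2, 4, 11, 13, 18, 28]; color 3: [24].
(χ(G) = 3 ≤ 4.)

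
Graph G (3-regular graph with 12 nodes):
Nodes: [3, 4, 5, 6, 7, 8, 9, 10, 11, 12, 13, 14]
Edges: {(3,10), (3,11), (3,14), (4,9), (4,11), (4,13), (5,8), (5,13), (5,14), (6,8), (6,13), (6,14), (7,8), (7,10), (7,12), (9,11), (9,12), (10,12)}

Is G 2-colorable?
The clique on vertices [4, 9, 11] has size 3 > 2, so it alone needs 3 colors.

No, G is not 2-colorable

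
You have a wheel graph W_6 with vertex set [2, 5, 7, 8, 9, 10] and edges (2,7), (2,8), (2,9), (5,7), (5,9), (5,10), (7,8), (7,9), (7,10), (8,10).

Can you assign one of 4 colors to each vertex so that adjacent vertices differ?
A valid 4-coloring: color 1: [7]; color 2: [5, 8]; color 3: [2, 10]; color 4: [9].
(χ(G) = 4 ≤ 4.)

Yes, G is 4-colorable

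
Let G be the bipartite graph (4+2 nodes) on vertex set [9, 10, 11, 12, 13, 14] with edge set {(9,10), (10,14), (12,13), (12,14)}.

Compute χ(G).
Clique number ω(G) = 2 (lower bound: χ ≥ ω).
The graph is bipartite (no odd cycle), so 2 colors suffice: χ(G) = 2.
A valid 2-coloring: color 1: [9, 11, 13, 14]; color 2: [10, 12].

χ(G) = 2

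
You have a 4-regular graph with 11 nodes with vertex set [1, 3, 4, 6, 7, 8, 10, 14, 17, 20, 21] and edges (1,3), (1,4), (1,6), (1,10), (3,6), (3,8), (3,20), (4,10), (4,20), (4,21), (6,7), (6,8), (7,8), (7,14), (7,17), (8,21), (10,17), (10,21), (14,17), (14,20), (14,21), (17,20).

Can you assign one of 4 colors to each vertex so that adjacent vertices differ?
Yes, G is 4-colorable

A valid 4-coloring: color 1: [4, 8, 17]; color 2: [1, 7, 20, 21]; color 3: [3, 10, 14]; color 4: [6].
(χ(G) = 4 ≤ 4.)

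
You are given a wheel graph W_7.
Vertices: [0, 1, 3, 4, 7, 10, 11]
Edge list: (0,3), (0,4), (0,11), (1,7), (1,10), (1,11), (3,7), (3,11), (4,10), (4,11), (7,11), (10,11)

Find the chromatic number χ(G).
χ(G) = 3

Clique number ω(G) = 3 (lower bound: χ ≥ ω).
The clique on [0, 3, 11] has size 3, forcing χ ≥ 3, and the coloring below uses 3 colors, so χ(G) = 3.
A valid 3-coloring: color 1: [11]; color 2: [1, 3, 4]; color 3: [0, 7, 10].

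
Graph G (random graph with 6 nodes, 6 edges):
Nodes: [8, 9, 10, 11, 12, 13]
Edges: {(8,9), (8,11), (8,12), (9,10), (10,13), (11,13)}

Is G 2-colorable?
No, G is not 2-colorable

Odd cycle [9, 10, 13, 11, 8] needs 3 colors (χ ≥ 3).
Hence χ(G) ≥ 3 > 2, so no proper 2-coloring exists.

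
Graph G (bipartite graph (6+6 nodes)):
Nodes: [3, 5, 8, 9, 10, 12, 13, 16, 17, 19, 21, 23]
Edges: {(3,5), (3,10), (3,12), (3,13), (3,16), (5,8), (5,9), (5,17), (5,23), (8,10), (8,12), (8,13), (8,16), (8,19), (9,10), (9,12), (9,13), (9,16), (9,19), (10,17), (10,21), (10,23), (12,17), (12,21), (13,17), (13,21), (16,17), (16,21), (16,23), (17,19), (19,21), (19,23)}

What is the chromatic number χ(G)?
Clique number ω(G) = 2 (lower bound: χ ≥ ω).
The graph is bipartite (no odd cycle), so 2 colors suffice: χ(G) = 2.
A valid 2-coloring: color 1: [5, 10, 12, 13, 16, 19]; color 2: [3, 8, 9, 17, 21, 23].

χ(G) = 2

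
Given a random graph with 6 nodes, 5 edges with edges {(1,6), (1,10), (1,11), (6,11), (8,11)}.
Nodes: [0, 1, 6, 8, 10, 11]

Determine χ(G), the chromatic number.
χ(G) = 3

Clique number ω(G) = 3 (lower bound: χ ≥ ω).
The clique on [1, 6, 11] has size 3, forcing χ ≥ 3, and the coloring below uses 3 colors, so χ(G) = 3.
A valid 3-coloring: color 1: [0, 10, 11]; color 2: [1, 8]; color 3: [6].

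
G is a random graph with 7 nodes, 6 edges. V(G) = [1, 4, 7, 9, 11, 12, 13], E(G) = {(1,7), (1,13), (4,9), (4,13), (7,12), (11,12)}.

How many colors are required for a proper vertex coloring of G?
Clique number ω(G) = 2 (lower bound: χ ≥ ω).
The graph is bipartite (no odd cycle), so 2 colors suffice: χ(G) = 2.
A valid 2-coloring: color 1: [1, 4, 12]; color 2: [7, 9, 11, 13].

χ(G) = 2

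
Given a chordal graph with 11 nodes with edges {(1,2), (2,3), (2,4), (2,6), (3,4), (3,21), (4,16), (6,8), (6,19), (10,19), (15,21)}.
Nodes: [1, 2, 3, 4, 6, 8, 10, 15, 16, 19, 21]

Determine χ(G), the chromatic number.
Clique number ω(G) = 3 (lower bound: χ ≥ ω).
The clique on [2, 3, 4] has size 3, forcing χ ≥ 3, and the coloring below uses 3 colors, so χ(G) = 3.
A valid 3-coloring: color 1: [2, 8, 16, 19, 21]; color 2: [1, 4, 6, 10, 15]; color 3: [3].

χ(G) = 3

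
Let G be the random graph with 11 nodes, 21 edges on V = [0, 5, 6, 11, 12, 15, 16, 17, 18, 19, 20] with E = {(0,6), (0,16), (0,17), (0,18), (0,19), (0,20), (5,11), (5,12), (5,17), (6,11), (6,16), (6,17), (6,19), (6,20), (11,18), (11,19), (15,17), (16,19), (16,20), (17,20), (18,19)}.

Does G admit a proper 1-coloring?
The clique on vertices [0, 6, 16, 19] has size 4 > 1, so it alone needs 4 colors.

No, G is not 1-colorable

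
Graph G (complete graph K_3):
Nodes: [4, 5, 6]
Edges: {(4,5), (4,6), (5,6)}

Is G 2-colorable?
No, G is not 2-colorable

The clique on vertices [4, 5, 6] has size 3 > 2, so it alone needs 3 colors.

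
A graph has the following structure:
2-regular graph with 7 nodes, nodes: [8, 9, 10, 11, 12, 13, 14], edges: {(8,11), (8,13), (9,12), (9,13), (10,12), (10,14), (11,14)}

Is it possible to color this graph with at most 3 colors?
Yes, G is 3-colorable

A valid 3-coloring: color 1: [11, 12, 13]; color 2: [8, 9, 14]; color 3: [10].
(χ(G) = 3 ≤ 3.)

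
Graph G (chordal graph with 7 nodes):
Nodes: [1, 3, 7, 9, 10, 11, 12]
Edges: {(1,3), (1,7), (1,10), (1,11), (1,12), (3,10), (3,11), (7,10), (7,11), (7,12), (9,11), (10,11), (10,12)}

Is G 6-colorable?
A valid 6-coloring: color 1: [1, 9]; color 2: [11, 12]; color 3: [10]; color 4: [3, 7].
(χ(G) = 4 ≤ 6.)

Yes, G is 6-colorable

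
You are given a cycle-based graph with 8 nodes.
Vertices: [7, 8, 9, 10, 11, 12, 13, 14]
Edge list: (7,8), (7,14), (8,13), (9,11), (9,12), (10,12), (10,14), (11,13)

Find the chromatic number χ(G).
χ(G) = 2

Clique number ω(G) = 2 (lower bound: χ ≥ ω).
The graph is bipartite (no odd cycle), so 2 colors suffice: χ(G) = 2.
A valid 2-coloring: color 1: [8, 11, 12, 14]; color 2: [7, 9, 10, 13].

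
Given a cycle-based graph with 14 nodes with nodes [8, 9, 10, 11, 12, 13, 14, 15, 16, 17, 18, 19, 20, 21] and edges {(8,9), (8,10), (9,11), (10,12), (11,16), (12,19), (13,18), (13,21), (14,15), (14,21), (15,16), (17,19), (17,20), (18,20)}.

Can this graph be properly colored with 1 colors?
No, G is not 1-colorable

Edge (8,9) forces its endpoints to differ, so 1 color is not enough.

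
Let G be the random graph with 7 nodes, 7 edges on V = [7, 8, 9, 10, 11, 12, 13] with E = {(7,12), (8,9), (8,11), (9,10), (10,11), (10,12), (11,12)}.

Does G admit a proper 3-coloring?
Yes, G is 3-colorable

A valid 3-coloring: color 1: [7, 8, 10, 13]; color 2: [9, 11]; color 3: [12].
(χ(G) = 3 ≤ 3.)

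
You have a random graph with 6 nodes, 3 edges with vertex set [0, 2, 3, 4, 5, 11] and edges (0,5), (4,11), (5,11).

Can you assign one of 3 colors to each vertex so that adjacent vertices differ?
Yes, G is 3-colorable

A valid 3-coloring: color 1: [0, 2, 3, 11]; color 2: [4, 5].
(χ(G) = 2 ≤ 3.)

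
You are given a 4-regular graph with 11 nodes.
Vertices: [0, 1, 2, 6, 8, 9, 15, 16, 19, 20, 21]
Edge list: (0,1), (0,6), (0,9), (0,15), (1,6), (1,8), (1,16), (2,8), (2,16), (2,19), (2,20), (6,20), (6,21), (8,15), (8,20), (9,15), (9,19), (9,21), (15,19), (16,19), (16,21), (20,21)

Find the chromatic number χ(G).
χ(G) = 3

Clique number ω(G) = 3 (lower bound: χ ≥ ω).
The clique on [0, 9, 15] has size 3, forcing χ ≥ 3, and the coloring below uses 3 colors, so χ(G) = 3.
A valid 3-coloring: color 1: [0, 19, 20]; color 2: [1, 2, 15, 21]; color 3: [6, 8, 9, 16].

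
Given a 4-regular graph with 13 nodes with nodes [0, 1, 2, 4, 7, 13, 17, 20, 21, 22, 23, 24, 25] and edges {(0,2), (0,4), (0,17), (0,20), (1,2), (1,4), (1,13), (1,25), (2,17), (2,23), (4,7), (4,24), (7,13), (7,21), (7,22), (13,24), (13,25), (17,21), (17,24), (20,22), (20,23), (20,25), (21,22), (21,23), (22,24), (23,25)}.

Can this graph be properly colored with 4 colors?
Yes, G is 4-colorable

A valid 4-coloring: color 1: [0, 7, 24, 25]; color 2: [1, 17, 22, 23]; color 3: [2, 4, 13, 20, 21].
(χ(G) = 3 ≤ 4.)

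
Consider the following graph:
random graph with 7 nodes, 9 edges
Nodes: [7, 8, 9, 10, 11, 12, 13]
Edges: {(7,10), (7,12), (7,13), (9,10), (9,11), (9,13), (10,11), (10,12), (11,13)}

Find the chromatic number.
χ(G) = 3

Clique number ω(G) = 3 (lower bound: χ ≥ ω).
The clique on [9, 10, 11] has size 3, forcing χ ≥ 3, and the coloring below uses 3 colors, so χ(G) = 3.
A valid 3-coloring: color 1: [8, 10, 13]; color 2: [7, 9]; color 3: [11, 12].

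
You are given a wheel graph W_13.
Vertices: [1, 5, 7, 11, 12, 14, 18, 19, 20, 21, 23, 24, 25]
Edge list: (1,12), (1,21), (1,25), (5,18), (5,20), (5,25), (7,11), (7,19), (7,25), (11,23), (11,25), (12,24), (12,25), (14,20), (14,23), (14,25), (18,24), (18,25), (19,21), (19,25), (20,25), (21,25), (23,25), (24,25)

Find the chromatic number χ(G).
Clique number ω(G) = 3 (lower bound: χ ≥ ω).
The clique on [1, 12, 25] has size 3, forcing χ ≥ 3, and the coloring below uses 3 colors, so χ(G) = 3.
A valid 3-coloring: color 1: [25]; color 2: [1, 5, 11, 14, 19, 24]; color 3: [7, 12, 18, 20, 21, 23].

χ(G) = 3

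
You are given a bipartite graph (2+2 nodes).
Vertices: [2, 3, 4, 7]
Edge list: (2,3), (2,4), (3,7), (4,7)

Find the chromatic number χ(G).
Clique number ω(G) = 2 (lower bound: χ ≥ ω).
The graph is bipartite (no odd cycle), so 2 colors suffice: χ(G) = 2.
A valid 2-coloring: color 1: [3, 4]; color 2: [2, 7].

χ(G) = 2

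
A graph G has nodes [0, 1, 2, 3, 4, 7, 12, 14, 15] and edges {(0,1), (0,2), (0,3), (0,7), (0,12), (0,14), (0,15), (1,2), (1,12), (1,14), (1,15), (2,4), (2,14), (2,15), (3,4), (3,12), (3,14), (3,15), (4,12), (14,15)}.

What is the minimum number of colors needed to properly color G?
χ(G) = 5

Clique number ω(G) = 5 (lower bound: χ ≥ ω).
The clique on [0, 1, 2, 14, 15] has size 5, forcing χ ≥ 5, and the coloring below uses 5 colors, so χ(G) = 5.
A valid 5-coloring: color 1: [0, 4]; color 2: [2, 3, 7]; color 3: [12, 14]; color 4: [15]; color 5: [1].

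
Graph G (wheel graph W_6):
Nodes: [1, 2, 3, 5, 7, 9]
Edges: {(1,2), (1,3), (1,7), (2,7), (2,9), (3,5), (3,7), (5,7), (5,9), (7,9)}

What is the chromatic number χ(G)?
χ(G) = 4

Clique number ω(G) = 3 (lower bound: χ ≥ ω).
Odd cycle [9, 5, 3, 1, 2] needs 3 colors (χ ≥ 3).
Vertex 7 is adjacent to every vertex of [1, 2, 3, 5, 9], which already need 3 colors among themselves, so 7 needs a new color (χ ≥ 4).
The coloring below uses 4 colors, so χ(G) = 4.
A valid 4-coloring: color 1: [7]; color 2: [1, 9]; color 3: [2, 5]; color 4: [3].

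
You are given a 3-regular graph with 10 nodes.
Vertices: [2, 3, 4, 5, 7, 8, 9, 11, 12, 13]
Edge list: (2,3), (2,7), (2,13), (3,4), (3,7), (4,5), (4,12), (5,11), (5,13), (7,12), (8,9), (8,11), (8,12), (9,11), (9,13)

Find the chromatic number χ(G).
Clique number ω(G) = 3 (lower bound: χ ≥ ω).
The clique on [2, 3, 7] has size 3, forcing χ ≥ 3, and the coloring below uses 3 colors, so χ(G) = 3.
A valid 3-coloring: color 1: [2, 5, 8]; color 2: [4, 7, 11, 13]; color 3: [3, 9, 12].

χ(G) = 3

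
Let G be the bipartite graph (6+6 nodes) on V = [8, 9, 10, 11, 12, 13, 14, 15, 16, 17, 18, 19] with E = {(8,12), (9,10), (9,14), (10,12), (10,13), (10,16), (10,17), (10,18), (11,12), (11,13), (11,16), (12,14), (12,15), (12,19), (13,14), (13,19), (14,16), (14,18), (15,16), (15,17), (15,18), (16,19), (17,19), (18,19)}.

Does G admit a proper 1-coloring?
No, G is not 1-colorable

Edge (8,12) forces its endpoints to differ, so 1 color is not enough.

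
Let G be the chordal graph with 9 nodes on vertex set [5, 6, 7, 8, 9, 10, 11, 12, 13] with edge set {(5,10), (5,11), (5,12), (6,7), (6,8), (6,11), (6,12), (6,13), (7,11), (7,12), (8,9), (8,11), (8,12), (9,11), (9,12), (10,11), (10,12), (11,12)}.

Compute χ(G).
χ(G) = 4

Clique number ω(G) = 4 (lower bound: χ ≥ ω).
The clique on [8, 9, 11, 12] has size 4, forcing χ ≥ 4, and the coloring below uses 4 colors, so χ(G) = 4.
A valid 4-coloring: color 1: [12, 13]; color 2: [11]; color 3: [6, 9, 10]; color 4: [5, 7, 8].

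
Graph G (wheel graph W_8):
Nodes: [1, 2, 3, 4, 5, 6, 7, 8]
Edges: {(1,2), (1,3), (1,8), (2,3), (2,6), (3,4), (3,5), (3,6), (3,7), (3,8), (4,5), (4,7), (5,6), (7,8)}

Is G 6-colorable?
A valid 6-coloring: color 1: [3]; color 2: [4, 6, 8]; color 3: [1, 5, 7]; color 4: [2].
(χ(G) = 4 ≤ 6.)

Yes, G is 6-colorable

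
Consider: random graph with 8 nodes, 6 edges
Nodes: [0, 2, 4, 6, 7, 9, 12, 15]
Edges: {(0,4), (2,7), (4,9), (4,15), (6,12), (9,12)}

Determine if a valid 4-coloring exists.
Yes, G is 4-colorable

A valid 4-coloring: color 1: [2, 4, 12]; color 2: [0, 6, 7, 9, 15].
(χ(G) = 2 ≤ 4.)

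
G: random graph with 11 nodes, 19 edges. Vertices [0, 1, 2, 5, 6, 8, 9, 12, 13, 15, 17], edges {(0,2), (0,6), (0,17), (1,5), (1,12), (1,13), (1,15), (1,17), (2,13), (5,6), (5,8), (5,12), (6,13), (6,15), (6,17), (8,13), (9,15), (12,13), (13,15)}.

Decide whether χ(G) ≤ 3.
A valid 3-coloring: color 1: [0, 5, 9, 13]; color 2: [1, 2, 6, 8]; color 3: [12, 15, 17].
(χ(G) = 3 ≤ 3.)

Yes, G is 3-colorable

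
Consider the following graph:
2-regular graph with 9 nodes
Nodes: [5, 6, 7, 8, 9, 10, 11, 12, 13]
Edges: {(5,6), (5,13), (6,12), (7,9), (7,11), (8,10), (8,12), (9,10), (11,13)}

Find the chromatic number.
Clique number ω(G) = 2 (lower bound: χ ≥ ω).
Odd cycle [11, 7, 9, 10, 8, 12, 6, 5, 13] needs 3 colors (χ ≥ 3).
The coloring below uses 3 colors, so χ(G) = 3.
A valid 3-coloring: color 1: [5, 8, 9, 11]; color 2: [7, 10, 12, 13]; color 3: [6].

χ(G) = 3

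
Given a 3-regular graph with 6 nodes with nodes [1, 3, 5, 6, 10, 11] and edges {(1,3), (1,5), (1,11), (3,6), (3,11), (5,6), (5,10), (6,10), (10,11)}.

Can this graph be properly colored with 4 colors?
Yes, G is 4-colorable

A valid 4-coloring: color 1: [1, 6]; color 2: [5, 11]; color 3: [3, 10].
(χ(G) = 3 ≤ 4.)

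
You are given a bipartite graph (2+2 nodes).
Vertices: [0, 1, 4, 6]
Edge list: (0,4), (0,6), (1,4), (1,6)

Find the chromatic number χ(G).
Clique number ω(G) = 2 (lower bound: χ ≥ ω).
The graph is bipartite (no odd cycle), so 2 colors suffice: χ(G) = 2.
A valid 2-coloring: color 1: [4, 6]; color 2: [0, 1].

χ(G) = 2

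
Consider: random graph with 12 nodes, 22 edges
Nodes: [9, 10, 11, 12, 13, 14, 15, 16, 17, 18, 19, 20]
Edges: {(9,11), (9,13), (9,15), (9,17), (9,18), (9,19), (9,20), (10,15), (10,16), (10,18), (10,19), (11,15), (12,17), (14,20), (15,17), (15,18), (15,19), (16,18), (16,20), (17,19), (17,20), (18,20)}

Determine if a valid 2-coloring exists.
No, G is not 2-colorable

The clique on vertices [9, 15, 17, 19] has size 4 > 2, so it alone needs 4 colors.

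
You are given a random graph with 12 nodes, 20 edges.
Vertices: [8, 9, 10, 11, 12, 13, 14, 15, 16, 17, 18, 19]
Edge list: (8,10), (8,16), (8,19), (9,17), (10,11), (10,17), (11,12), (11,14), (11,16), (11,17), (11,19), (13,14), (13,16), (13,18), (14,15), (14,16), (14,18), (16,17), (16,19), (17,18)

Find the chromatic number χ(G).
Clique number ω(G) = 3 (lower bound: χ ≥ ω).
The clique on [8, 16, 19] has size 3, forcing χ ≥ 3, and the coloring below uses 3 colors, so χ(G) = 3.
A valid 3-coloring: color 1: [9, 10, 12, 15, 16, 18]; color 2: [8, 11, 13]; color 3: [14, 17, 19].

χ(G) = 3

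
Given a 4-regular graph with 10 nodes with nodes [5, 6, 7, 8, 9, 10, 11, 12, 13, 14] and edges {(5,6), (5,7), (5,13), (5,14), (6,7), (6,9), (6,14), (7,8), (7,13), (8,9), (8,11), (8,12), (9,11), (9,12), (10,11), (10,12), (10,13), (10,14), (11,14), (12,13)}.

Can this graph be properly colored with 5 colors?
Yes, G is 5-colorable

A valid 5-coloring: color 1: [6, 11, 12]; color 2: [8, 13, 14]; color 3: [7, 9, 10]; color 4: [5].
(χ(G) = 4 ≤ 5.)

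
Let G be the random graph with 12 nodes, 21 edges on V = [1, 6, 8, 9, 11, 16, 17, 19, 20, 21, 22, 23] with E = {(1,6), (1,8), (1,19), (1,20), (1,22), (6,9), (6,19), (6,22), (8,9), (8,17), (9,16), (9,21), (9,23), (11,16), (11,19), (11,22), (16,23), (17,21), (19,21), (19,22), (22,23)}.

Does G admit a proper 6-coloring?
Yes, G is 6-colorable

A valid 6-coloring: color 1: [1, 9, 11, 17]; color 2: [8, 16, 20, 21, 22]; color 3: [19, 23]; color 4: [6].
(χ(G) = 4 ≤ 6.)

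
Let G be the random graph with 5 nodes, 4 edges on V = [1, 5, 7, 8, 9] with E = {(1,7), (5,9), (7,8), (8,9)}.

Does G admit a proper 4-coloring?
Yes, G is 4-colorable

A valid 4-coloring: color 1: [7, 9]; color 2: [1, 5, 8].
(χ(G) = 2 ≤ 4.)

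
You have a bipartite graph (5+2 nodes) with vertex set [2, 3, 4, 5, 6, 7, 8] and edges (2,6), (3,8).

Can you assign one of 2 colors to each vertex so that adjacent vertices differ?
A valid 2-coloring: color 1: [3, 4, 5, 6, 7]; color 2: [2, 8].
(χ(G) = 2 ≤ 2.)

Yes, G is 2-colorable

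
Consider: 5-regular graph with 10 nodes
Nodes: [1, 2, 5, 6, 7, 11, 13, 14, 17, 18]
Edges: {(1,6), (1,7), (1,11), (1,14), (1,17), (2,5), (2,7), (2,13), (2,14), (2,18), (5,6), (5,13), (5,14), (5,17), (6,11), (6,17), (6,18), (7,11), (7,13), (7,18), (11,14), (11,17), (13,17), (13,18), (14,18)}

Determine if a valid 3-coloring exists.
No, G is not 3-colorable

The clique on vertices [1, 6, 11, 17] has size 4 > 3, so it alone needs 4 colors.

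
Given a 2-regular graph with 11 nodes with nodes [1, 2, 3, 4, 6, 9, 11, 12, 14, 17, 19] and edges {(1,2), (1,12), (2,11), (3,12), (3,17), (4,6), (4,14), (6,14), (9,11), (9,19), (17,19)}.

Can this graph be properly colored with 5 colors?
A valid 5-coloring: color 1: [1, 3, 11, 14, 19]; color 2: [2, 6, 9, 12, 17]; color 3: [4].
(χ(G) = 3 ≤ 5.)

Yes, G is 5-colorable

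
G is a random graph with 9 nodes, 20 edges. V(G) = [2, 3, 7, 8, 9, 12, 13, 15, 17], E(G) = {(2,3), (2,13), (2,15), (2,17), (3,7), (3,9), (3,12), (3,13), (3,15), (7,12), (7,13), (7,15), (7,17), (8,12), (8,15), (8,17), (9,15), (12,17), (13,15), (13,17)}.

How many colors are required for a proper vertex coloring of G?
Clique number ω(G) = 4 (lower bound: χ ≥ ω).
The clique on [2, 3, 13, 15] has size 4, forcing χ ≥ 4, and the coloring below uses 4 colors, so χ(G) = 4.
A valid 4-coloring: color 1: [3, 17]; color 2: [12, 15]; color 3: [8, 9, 13]; color 4: [2, 7].

χ(G) = 4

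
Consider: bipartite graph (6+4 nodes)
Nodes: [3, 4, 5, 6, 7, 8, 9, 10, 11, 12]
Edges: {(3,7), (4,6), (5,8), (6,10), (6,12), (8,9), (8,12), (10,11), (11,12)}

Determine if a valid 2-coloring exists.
Yes, G is 2-colorable

A valid 2-coloring: color 1: [4, 5, 7, 9, 10, 12]; color 2: [3, 6, 8, 11].
(χ(G) = 2 ≤ 2.)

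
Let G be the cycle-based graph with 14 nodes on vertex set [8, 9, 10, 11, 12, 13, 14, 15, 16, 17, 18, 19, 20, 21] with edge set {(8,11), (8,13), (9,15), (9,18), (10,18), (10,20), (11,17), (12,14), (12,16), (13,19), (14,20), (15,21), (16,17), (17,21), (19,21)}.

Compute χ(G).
Clique number ω(G) = 2 (lower bound: χ ≥ ω).
The graph is bipartite (no odd cycle), so 2 colors suffice: χ(G) = 2.
A valid 2-coloring: color 1: [8, 12, 15, 17, 18, 19, 20]; color 2: [9, 10, 11, 13, 14, 16, 21].

χ(G) = 2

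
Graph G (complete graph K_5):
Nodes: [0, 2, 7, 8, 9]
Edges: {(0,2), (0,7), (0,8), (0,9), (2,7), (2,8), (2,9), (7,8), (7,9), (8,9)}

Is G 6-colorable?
Yes, G is 6-colorable

A valid 6-coloring: color 1: [7]; color 2: [2]; color 3: [0]; color 4: [9]; color 5: [8].
(χ(G) = 5 ≤ 6.)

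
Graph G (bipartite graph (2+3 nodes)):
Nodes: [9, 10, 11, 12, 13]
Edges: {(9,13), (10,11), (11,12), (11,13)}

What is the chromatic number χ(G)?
χ(G) = 2

Clique number ω(G) = 2 (lower bound: χ ≥ ω).
The graph is bipartite (no odd cycle), so 2 colors suffice: χ(G) = 2.
A valid 2-coloring: color 1: [9, 11]; color 2: [10, 12, 13].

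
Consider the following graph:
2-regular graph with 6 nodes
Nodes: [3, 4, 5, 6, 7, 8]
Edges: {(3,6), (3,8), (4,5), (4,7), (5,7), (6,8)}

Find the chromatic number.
Clique number ω(G) = 3 (lower bound: χ ≥ ω).
The clique on [3, 6, 8] has size 3, forcing χ ≥ 3, and the coloring below uses 3 colors, so χ(G) = 3.
A valid 3-coloring: color 1: [3, 4]; color 2: [7, 8]; color 3: [5, 6].

χ(G) = 3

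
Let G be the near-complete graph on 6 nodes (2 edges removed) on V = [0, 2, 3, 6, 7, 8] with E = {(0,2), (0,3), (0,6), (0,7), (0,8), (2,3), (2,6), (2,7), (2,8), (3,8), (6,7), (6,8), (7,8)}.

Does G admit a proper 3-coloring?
The clique on vertices [0, 2, 6, 7, 8] has size 5 > 3, so it alone needs 5 colors.

No, G is not 3-colorable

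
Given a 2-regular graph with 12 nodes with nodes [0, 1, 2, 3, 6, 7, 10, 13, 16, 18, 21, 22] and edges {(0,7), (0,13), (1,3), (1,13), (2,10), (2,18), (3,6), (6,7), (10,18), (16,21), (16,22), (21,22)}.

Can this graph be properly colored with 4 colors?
Yes, G is 4-colorable

A valid 4-coloring: color 1: [0, 1, 2, 6, 21]; color 2: [3, 7, 10, 13, 16]; color 3: [18, 22].
(χ(G) = 3 ≤ 4.)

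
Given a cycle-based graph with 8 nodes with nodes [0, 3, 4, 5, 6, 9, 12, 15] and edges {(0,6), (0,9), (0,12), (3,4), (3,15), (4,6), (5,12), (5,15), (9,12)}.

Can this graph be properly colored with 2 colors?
No, G is not 2-colorable

The clique on vertices [0, 9, 12] has size 3 > 2, so it alone needs 3 colors.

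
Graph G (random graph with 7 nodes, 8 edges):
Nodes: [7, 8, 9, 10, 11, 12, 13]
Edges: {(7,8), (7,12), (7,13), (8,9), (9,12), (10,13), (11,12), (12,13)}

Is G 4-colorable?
A valid 4-coloring: color 1: [8, 10, 12]; color 2: [9, 11, 13]; color 3: [7].
(χ(G) = 3 ≤ 4.)

Yes, G is 4-colorable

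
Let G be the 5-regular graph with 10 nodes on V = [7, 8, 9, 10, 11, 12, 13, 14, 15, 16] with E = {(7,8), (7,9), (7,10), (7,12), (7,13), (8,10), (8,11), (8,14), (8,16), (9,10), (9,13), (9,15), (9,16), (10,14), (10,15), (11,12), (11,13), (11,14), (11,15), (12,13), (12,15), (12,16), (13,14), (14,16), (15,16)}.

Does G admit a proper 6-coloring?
Yes, G is 6-colorable

A valid 6-coloring: color 1: [10, 13, 16]; color 2: [7, 14, 15]; color 3: [8, 9, 12]; color 4: [11].
(χ(G) = 4 ≤ 6.)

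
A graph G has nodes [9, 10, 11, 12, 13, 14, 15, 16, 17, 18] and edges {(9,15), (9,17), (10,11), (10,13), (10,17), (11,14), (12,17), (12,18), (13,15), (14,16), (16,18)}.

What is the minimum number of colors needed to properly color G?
χ(G) = 3

Clique number ω(G) = 2 (lower bound: χ ≥ ω).
Odd cycle [13, 15, 9, 17, 10] needs 3 colors (χ ≥ 3).
The coloring below uses 3 colors, so χ(G) = 3.
A valid 3-coloring: color 1: [10, 12, 15, 16]; color 2: [13, 14, 17, 18]; color 3: [9, 11].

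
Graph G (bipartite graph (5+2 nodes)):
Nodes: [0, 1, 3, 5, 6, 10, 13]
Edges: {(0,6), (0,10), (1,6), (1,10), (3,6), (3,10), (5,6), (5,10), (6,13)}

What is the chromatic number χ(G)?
Clique number ω(G) = 2 (lower bound: χ ≥ ω).
The graph is bipartite (no odd cycle), so 2 colors suffice: χ(G) = 2.
A valid 2-coloring: color 1: [6, 10]; color 2: [0, 1, 3, 5, 13].

χ(G) = 2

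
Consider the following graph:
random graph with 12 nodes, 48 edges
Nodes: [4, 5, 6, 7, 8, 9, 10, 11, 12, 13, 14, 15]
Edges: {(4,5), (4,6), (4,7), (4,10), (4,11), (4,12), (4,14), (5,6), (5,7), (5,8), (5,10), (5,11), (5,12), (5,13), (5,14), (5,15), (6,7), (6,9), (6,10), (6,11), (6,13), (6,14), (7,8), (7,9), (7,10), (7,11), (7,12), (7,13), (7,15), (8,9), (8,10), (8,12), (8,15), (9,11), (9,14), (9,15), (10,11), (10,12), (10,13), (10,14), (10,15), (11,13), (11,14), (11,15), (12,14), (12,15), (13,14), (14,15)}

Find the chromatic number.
χ(G) = 6

Clique number ω(G) = 6 (lower bound: χ ≥ ω).
The clique on [4, 5, 6, 10, 11, 14] has size 6, forcing χ ≥ 6, and the coloring below uses 6 colors, so χ(G) = 6.
A valid 6-coloring: color 1: [5, 9]; color 2: [7, 14]; color 3: [10]; color 4: [11, 12]; color 5: [6, 15]; color 6: [4, 8, 13].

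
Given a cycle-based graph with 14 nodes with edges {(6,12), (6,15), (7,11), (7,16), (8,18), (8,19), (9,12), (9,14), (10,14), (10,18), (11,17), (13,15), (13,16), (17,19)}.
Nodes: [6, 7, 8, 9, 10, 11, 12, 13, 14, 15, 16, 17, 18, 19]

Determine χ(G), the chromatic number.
χ(G) = 2

Clique number ω(G) = 2 (lower bound: χ ≥ ω).
The graph is bipartite (no odd cycle), so 2 colors suffice: χ(G) = 2.
A valid 2-coloring: color 1: [6, 7, 8, 9, 10, 13, 17]; color 2: [11, 12, 14, 15, 16, 18, 19].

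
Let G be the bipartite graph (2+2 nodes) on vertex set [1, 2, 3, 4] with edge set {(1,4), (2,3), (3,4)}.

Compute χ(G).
χ(G) = 2

Clique number ω(G) = 2 (lower bound: χ ≥ ω).
The graph is bipartite (no odd cycle), so 2 colors suffice: χ(G) = 2.
A valid 2-coloring: color 1: [1, 3]; color 2: [2, 4].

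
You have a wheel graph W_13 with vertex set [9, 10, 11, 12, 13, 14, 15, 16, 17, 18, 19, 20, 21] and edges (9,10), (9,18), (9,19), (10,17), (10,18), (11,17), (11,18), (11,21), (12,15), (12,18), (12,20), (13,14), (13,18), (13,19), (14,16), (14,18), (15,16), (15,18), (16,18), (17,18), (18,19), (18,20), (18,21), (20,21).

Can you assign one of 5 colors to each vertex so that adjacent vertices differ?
Yes, G is 5-colorable

A valid 5-coloring: color 1: [18]; color 2: [10, 11, 14, 15, 19, 20]; color 3: [9, 12, 13, 16, 17, 21].
(χ(G) = 3 ≤ 5.)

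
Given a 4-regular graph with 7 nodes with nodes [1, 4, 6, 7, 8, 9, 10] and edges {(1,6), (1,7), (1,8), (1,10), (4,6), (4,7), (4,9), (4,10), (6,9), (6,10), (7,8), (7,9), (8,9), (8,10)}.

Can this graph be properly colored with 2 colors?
No, G is not 2-colorable

The clique on vertices [1, 8, 10] has size 3 > 2, so it alone needs 3 colors.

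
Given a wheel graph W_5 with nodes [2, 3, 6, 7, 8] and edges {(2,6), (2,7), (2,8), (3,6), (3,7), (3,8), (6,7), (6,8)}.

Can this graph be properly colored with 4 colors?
Yes, G is 4-colorable

A valid 4-coloring: color 1: [6]; color 2: [7, 8]; color 3: [2, 3].
(χ(G) = 3 ≤ 4.)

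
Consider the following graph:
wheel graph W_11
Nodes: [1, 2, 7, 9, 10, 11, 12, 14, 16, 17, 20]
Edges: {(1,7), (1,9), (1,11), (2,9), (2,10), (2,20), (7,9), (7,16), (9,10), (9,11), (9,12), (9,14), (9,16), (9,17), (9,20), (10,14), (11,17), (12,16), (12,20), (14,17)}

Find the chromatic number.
Clique number ω(G) = 3 (lower bound: χ ≥ ω).
The clique on [1, 9, 11] has size 3, forcing χ ≥ 3, and the coloring below uses 3 colors, so χ(G) = 3.
A valid 3-coloring: color 1: [9]; color 2: [1, 10, 16, 17, 20]; color 3: [2, 7, 11, 12, 14].

χ(G) = 3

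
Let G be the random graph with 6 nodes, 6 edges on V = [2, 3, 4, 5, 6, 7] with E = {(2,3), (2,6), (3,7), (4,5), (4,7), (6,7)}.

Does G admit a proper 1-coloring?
No, G is not 1-colorable

Edge (2,3) forces its endpoints to differ, so 1 color is not enough.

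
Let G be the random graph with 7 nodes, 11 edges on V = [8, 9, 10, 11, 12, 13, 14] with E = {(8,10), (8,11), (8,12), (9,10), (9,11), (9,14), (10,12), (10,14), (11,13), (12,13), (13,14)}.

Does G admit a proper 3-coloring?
A valid 3-coloring: color 1: [10, 11]; color 2: [12, 14]; color 3: [8, 9, 13].
(χ(G) = 3 ≤ 3.)

Yes, G is 3-colorable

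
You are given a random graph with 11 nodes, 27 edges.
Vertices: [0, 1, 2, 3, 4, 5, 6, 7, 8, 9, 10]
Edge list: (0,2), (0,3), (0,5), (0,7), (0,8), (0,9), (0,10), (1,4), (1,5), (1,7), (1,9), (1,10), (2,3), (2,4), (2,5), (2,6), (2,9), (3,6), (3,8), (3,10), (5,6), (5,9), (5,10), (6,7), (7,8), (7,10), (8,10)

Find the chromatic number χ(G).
Clique number ω(G) = 4 (lower bound: χ ≥ ω).
The clique on [0, 2, 5, 9] has size 4, forcing χ ≥ 4, and the coloring below uses 4 colors, so χ(G) = 4.
A valid 4-coloring: color 1: [0, 1, 6]; color 2: [3, 4, 5, 7]; color 3: [2, 10]; color 4: [8, 9].

χ(G) = 4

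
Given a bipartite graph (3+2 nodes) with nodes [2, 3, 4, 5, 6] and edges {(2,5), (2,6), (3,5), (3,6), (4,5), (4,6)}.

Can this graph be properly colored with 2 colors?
A valid 2-coloring: color 1: [5, 6]; color 2: [2, 3, 4].
(χ(G) = 2 ≤ 2.)

Yes, G is 2-colorable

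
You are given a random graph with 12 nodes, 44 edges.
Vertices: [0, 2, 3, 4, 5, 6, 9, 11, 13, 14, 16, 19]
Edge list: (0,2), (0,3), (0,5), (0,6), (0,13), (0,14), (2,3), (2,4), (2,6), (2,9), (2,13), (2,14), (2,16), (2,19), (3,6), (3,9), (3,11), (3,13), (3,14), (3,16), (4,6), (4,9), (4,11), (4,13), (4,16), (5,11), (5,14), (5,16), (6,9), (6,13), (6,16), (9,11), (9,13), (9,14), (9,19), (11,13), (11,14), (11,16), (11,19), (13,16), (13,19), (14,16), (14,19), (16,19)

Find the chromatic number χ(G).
Clique number ω(G) = 5 (lower bound: χ ≥ ω).
The clique on [0, 2, 3, 6, 13] has size 5, forcing χ ≥ 5, and the coloring below uses 5 colors, so χ(G) = 5.
A valid 5-coloring: color 1: [0, 9, 16]; color 2: [13, 14]; color 3: [2, 11]; color 4: [3, 4, 5, 19]; color 5: [6].

χ(G) = 5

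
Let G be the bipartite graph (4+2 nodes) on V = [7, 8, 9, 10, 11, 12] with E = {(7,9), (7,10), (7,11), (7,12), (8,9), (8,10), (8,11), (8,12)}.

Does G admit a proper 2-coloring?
A valid 2-coloring: color 1: [7, 8]; color 2: [9, 10, 11, 12].
(χ(G) = 2 ≤ 2.)

Yes, G is 2-colorable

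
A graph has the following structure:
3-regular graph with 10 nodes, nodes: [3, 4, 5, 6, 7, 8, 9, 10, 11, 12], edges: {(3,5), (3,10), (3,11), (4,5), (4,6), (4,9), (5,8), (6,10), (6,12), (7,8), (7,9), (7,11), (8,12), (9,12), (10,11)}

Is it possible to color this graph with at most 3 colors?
A valid 3-coloring: color 1: [5, 6, 9, 11]; color 2: [4, 8, 10]; color 3: [3, 7, 12].
(χ(G) = 3 ≤ 3.)

Yes, G is 3-colorable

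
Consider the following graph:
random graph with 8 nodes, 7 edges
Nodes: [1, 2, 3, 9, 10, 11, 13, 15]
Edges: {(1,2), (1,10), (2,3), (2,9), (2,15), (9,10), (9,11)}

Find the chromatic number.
χ(G) = 2

Clique number ω(G) = 2 (lower bound: χ ≥ ω).
The graph is bipartite (no odd cycle), so 2 colors suffice: χ(G) = 2.
A valid 2-coloring: color 1: [2, 10, 11, 13]; color 2: [1, 3, 9, 15].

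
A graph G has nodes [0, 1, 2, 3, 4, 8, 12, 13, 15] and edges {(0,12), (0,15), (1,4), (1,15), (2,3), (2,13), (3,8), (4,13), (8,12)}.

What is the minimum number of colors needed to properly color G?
χ(G) = 3

Clique number ω(G) = 2 (lower bound: χ ≥ ω).
Odd cycle [15, 0, 12, 8, 3, 2, 13, 4, 1] needs 3 colors (χ ≥ 3).
The coloring below uses 3 colors, so χ(G) = 3.
A valid 3-coloring: color 1: [3, 4, 12, 15]; color 2: [0, 1, 8, 13]; color 3: [2].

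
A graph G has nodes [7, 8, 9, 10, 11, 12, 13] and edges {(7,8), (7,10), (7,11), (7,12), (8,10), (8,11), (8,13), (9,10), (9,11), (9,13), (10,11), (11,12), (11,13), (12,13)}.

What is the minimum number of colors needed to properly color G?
χ(G) = 4

Clique number ω(G) = 4 (lower bound: χ ≥ ω).
The clique on [7, 8, 10, 11] has size 4, forcing χ ≥ 4, and the coloring below uses 4 colors, so χ(G) = 4.
A valid 4-coloring: color 1: [11]; color 2: [10, 13]; color 3: [8, 9, 12]; color 4: [7].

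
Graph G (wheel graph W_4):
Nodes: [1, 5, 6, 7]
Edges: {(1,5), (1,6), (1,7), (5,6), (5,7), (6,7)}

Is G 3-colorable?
The clique on vertices [1, 5, 6, 7] has size 4 > 3, so it alone needs 4 colors.

No, G is not 3-colorable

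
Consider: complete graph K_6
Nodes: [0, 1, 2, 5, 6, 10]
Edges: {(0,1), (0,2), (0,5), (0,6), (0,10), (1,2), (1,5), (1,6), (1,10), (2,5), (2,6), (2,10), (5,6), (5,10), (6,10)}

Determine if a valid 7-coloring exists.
Yes, G is 7-colorable

A valid 7-coloring: color 1: [1]; color 2: [0]; color 3: [10]; color 4: [6]; color 5: [2]; color 6: [5].
(χ(G) = 6 ≤ 7.)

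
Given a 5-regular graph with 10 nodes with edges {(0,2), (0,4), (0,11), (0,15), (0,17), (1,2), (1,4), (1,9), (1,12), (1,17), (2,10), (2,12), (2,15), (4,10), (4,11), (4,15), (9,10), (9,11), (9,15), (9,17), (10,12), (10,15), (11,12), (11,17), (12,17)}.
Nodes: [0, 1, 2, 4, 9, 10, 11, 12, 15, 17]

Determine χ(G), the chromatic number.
χ(G) = 4

Clique number ω(G) = 3 (lower bound: χ ≥ ω).
Suppose a proper 3-coloring c exists. The clique [0, 2, 15] takes 3 distinct colors; by symmetry let c(0) = 1, c(2) = 2, c(15) = 3.
- Vertex 4: neighbors [0, 15] already have colors [1, 3] ⇒ c(4) = 2.
- Vertex 11: neighbors [0, 4] already have colors [1, 2] ⇒ c(11) = 3.
- Vertex 12: neighbors [2, 11] already have colors [2, 3] ⇒ c(12) = 1.
- Vertex 10: neighbors [12, 2, 15] already have colors [1, 2, 3] — all 3 colors blocked. Contradiction.
The forced assignments end in a contradiction, so G has no proper 3-coloring (χ ≥ 4).
The coloring below uses 4 colors, so χ(G) = 4.
A valid 4-coloring: color 1: [2, 4, 17]; color 2: [12, 15]; color 3: [1, 10, 11]; color 4: [0, 9].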